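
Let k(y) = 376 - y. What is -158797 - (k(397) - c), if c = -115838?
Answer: -274614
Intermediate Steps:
-158797 - (k(397) - c) = -158797 - ((376 - 1*397) - 1*(-115838)) = -158797 - ((376 - 397) + 115838) = -158797 - (-21 + 115838) = -158797 - 1*115817 = -158797 - 115817 = -274614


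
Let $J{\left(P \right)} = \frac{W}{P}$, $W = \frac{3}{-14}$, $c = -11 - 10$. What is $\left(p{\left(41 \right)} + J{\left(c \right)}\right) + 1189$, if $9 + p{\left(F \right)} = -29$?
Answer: $\frac{112799}{98} \approx 1151.0$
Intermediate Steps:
$p{\left(F \right)} = -38$ ($p{\left(F \right)} = -9 - 29 = -38$)
$c = -21$ ($c = -11 - 10 = -21$)
$W = - \frac{3}{14}$ ($W = 3 \left(- \frac{1}{14}\right) = - \frac{3}{14} \approx -0.21429$)
$J{\left(P \right)} = - \frac{3}{14 P}$
$\left(p{\left(41 \right)} + J{\left(c \right)}\right) + 1189 = \left(-38 - \frac{3}{14 \left(-21\right)}\right) + 1189 = \left(-38 - - \frac{1}{98}\right) + 1189 = \left(-38 + \frac{1}{98}\right) + 1189 = - \frac{3723}{98} + 1189 = \frac{112799}{98}$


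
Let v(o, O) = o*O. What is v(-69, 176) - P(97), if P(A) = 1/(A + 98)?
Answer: -2368081/195 ≈ -12144.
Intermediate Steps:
v(o, O) = O*o
P(A) = 1/(98 + A)
v(-69, 176) - P(97) = 176*(-69) - 1/(98 + 97) = -12144 - 1/195 = -2368081/195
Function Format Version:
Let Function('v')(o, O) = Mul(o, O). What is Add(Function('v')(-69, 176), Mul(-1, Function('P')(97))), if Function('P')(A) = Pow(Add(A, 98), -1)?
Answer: Rational(-2368081, 195) ≈ -12144.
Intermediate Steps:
Function('v')(o, O) = Mul(O, o)
Function('P')(A) = Pow(Add(98, A), -1)
Add(Function('v')(-69, 176), Mul(-1, Function('P')(97))) = Add(Mul(176, -69), Mul(-1, Pow(Add(98, 97), -1))) = Add(-12144, Mul(-1, Pow(195, -1))) = Add(-12144, Mul(-1, Rational(1, 195))) = Add(-12144, Rational(-1, 195)) = Rational(-2368081, 195)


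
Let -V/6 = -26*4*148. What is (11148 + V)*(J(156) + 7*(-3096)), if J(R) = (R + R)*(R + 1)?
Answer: 2826792000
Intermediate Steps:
J(R) = 2*R*(1 + R) (J(R) = (2*R)*(1 + R) = 2*R*(1 + R))
V = 92352 (V = -6*(-26*4)*148 = -(-624)*148 = -6*(-15392) = 92352)
(11148 + V)*(J(156) + 7*(-3096)) = (11148 + 92352)*(2*156*(1 + 156) + 7*(-3096)) = 103500*(2*156*157 - 21672) = 103500*(48984 - 21672) = 103500*27312 = 2826792000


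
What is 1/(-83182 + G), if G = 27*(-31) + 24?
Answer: -1/83995 ≈ -1.1905e-5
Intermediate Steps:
G = -813 (G = -837 + 24 = -813)
1/(-83182 + G) = 1/(-83182 - 813) = 1/(-83995) = -1/83995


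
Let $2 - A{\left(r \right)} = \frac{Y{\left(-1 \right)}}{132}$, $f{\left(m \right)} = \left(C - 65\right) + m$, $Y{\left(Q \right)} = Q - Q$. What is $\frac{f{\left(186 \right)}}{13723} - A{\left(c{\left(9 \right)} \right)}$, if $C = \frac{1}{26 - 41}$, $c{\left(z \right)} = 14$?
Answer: $- \frac{409876}{205845} \approx -1.9912$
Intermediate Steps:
$Y{\left(Q \right)} = 0$
$C = - \frac{1}{15}$ ($C = \frac{1}{-15} = - \frac{1}{15} \approx -0.066667$)
$f{\left(m \right)} = - \frac{976}{15} + m$ ($f{\left(m \right)} = \left(- \frac{1}{15} - 65\right) + m = - \frac{976}{15} + m$)
$A{\left(r \right)} = 2$ ($A{\left(r \right)} = 2 - \frac{0}{132} = 2 - 0 \cdot \frac{1}{132} = 2 - 0 = 2 + 0 = 2$)
$\frac{f{\left(186 \right)}}{13723} - A{\left(c{\left(9 \right)} \right)} = \frac{- \frac{976}{15} + 186}{13723} - 2 = \frac{1814}{15} \cdot \frac{1}{13723} - 2 = \frac{1814}{205845} - 2 = - \frac{409876}{205845}$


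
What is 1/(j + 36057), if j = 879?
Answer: 1/36936 ≈ 2.7074e-5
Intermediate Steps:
1/(j + 36057) = 1/(879 + 36057) = 1/36936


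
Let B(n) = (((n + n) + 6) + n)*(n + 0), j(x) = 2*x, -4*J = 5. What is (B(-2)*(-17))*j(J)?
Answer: 0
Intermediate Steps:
J = -5/4 (J = -1/4*5 = -5/4 ≈ -1.2500)
B(n) = n*(6 + 3*n) (B(n) = ((2*n + 6) + n)*n = ((6 + 2*n) + n)*n = (6 + 3*n)*n = n*(6 + 3*n))
(B(-2)*(-17))*j(J) = ((3*(-2)*(2 - 2))*(-17))*(2*(-5/4)) = ((3*(-2)*0)*(-17))*(-5/2) = (0*(-17))*(-5/2) = 0*(-5/2) = 0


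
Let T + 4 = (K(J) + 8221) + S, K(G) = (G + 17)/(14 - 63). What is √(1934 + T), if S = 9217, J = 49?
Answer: √948966/7 ≈ 139.16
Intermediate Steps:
K(G) = -17/49 - G/49 (K(G) = (17 + G)/(-49) = (17 + G)*(-1/49) = -17/49 - G/49)
T = 854200/49 (T = -4 + (((-17/49 - 1/49*49) + 8221) + 9217) = -4 + (((-17/49 - 1) + 8221) + 9217) = -4 + ((-66/49 + 8221) + 9217) = -4 + (402763/49 + 9217) = -4 + 854396/49 = 854200/49 ≈ 17433.)
√(1934 + T) = √(1934 + 854200/49) = √(948966/49) = √948966/7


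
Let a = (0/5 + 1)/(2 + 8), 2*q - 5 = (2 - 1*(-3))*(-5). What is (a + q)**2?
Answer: 9801/100 ≈ 98.010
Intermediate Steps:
q = -10 (q = 5/2 + ((2 - 1*(-3))*(-5))/2 = 5/2 + ((2 + 3)*(-5))/2 = 5/2 + (5*(-5))/2 = 5/2 + (1/2)*(-25) = 5/2 - 25/2 = -10)
a = 1/10 (a = (0*(1/5) + 1)/10 = (0 + 1)*(1/10) = 1*(1/10) = 1/10 ≈ 0.10000)
(a + q)**2 = (1/10 - 10)**2 = (-99/10)**2 = 9801/100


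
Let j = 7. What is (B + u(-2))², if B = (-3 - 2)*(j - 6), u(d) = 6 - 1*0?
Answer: 1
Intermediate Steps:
u(d) = 6 (u(d) = 6 + 0 = 6)
B = -5 (B = (-3 - 2)*(7 - 6) = -5*1 = -5)
(B + u(-2))² = (-5 + 6)² = 1² = 1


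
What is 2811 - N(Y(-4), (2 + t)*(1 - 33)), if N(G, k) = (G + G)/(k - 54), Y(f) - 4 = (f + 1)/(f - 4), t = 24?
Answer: 9962219/3544 ≈ 2811.0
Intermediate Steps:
Y(f) = 4 + (1 + f)/(-4 + f) (Y(f) = 4 + (f + 1)/(f - 4) = 4 + (1 + f)/(-4 + f))
N(G, k) = 2*G/(-54 + k) (N(G, k) = (2*G)/(-54 + k) = 2*G/(-54 + k))
2811 - N(Y(-4), (2 + t)*(1 - 33)) = 2811 - 2*5*(-3 - 4)/(-4 - 4)/(-54 + (2 + 24)*(1 - 33)) = 2811 - 2*5*(-7)/(-8)/(-54 + 26*(-32)) = 2811 - 2*5*(-1/8)*(-7)/(-54 - 832) = 2811 - 2*35/(8*(-886)) = 2811 - 2*35*(-1)/(8*886) = 2811 - 1*(-35/3544) = 2811 + 35/3544 = 9962219/3544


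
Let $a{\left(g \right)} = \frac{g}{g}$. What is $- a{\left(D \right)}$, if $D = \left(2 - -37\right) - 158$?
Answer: $-1$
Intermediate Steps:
$D = -119$ ($D = \left(2 + 37\right) - 158 = 39 - 158 = -119$)
$a{\left(g \right)} = 1$
$- a{\left(D \right)} = \left(-1\right) 1 = -1$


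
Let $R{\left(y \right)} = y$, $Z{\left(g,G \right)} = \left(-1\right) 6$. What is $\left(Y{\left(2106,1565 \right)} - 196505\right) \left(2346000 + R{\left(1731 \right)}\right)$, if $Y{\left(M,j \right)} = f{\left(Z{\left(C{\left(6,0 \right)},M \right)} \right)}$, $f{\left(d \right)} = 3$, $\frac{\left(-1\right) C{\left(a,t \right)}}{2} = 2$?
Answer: $-461333836962$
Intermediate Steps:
$C{\left(a,t \right)} = -4$ ($C{\left(a,t \right)} = \left(-2\right) 2 = -4$)
$Z{\left(g,G \right)} = -6$
$Y{\left(M,j \right)} = 3$
$\left(Y{\left(2106,1565 \right)} - 196505\right) \left(2346000 + R{\left(1731 \right)}\right) = \left(3 - 196505\right) \left(2346000 + 1731\right) = \left(-196502\right) 2347731 = -461333836962$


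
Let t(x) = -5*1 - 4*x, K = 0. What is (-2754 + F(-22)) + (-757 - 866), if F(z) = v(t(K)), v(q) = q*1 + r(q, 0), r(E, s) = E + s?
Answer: -4387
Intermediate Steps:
t(x) = -5 - 4*x
v(q) = 2*q (v(q) = q*1 + (q + 0) = q + q = 2*q)
F(z) = -10 (F(z) = 2*(-5 - 4*0) = 2*(-5 + 0) = 2*(-5) = -10)
(-2754 + F(-22)) + (-757 - 866) = (-2754 - 10) + (-757 - 866) = -2764 - 1623 = -4387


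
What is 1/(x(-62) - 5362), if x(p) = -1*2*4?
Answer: -1/5370 ≈ -0.00018622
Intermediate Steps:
x(p) = -8 (x(p) = -2*4 = -8)
1/(x(-62) - 5362) = 1/(-8 - 5362) = 1/(-5370) = -1/5370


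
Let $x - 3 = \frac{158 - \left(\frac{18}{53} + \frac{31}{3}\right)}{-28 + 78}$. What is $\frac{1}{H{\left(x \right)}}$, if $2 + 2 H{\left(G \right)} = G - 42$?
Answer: $- \frac{636}{12101} \approx -0.052558$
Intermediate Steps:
$x = \frac{1891}{318}$ ($x = 3 + \frac{158 - \left(\frac{18}{53} + \frac{31}{3}\right)}{-28 + 78} = 3 + \frac{158 - \frac{1697}{159}}{50} = 3 + \left(158 - \frac{1697}{159}\right) \frac{1}{50} = 3 + \frac{23425}{159} \cdot \frac{1}{50} = 3 + \frac{937}{318} = \frac{1891}{318} \approx 5.9465$)
$H{\left(G \right)} = -22 + \frac{G}{2}$ ($H{\left(G \right)} = -1 + \frac{G - 42}{2} = -1 + \frac{-42 + G}{2} = -1 + \left(-21 + \frac{G}{2}\right) = -22 + \frac{G}{2}$)
$\frac{1}{H{\left(x \right)}} = \frac{1}{-22 + \frac{1}{2} \cdot \frac{1891}{318}} = \frac{1}{-22 + \frac{1891}{636}} = \frac{1}{- \frac{12101}{636}} = - \frac{636}{12101}$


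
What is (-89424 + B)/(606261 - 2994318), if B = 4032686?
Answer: -3943262/2388057 ≈ -1.6512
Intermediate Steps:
(-89424 + B)/(606261 - 2994318) = (-89424 + 4032686)/(606261 - 2994318) = 3943262/(-2388057) = 3943262*(-1/2388057) = -3943262/2388057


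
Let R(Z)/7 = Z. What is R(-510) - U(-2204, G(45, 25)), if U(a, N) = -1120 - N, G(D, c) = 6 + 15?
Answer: -2429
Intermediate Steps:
G(D, c) = 21
R(Z) = 7*Z
R(-510) - U(-2204, G(45, 25)) = 7*(-510) - (-1120 - 1*21) = -3570 - (-1120 - 21) = -3570 - 1*(-1141) = -3570 + 1141 = -2429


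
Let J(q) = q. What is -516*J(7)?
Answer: -3612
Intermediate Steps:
-516*J(7) = -516*7 = -3612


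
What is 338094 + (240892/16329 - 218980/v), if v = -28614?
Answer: 26330139168112/77873001 ≈ 3.3812e+5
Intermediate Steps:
338094 + (240892/16329 - 218980/v) = 338094 + (240892/16329 - 218980/(-28614)) = 338094 + (240892*(1/16329) - 218980*(-1/28614)) = 338094 + (240892/16329 + 109490/14307) = 338094 + 1744768018/77873001 = 26330139168112/77873001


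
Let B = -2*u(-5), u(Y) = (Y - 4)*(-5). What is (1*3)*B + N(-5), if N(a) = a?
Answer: -275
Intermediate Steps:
u(Y) = 20 - 5*Y (u(Y) = (-4 + Y)*(-5) = 20 - 5*Y)
B = -90 (B = -2*(20 - 5*(-5)) = -2*(20 + 25) = -2*45 = -90)
(1*3)*B + N(-5) = (1*3)*(-90) - 5 = 3*(-90) - 5 = -270 - 5 = -275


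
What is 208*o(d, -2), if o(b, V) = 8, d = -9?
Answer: 1664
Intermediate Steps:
208*o(d, -2) = 208*8 = 1664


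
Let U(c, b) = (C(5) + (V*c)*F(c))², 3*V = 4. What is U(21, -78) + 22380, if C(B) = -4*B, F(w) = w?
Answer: 345004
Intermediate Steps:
V = 4/3 (V = (⅓)*4 = 4/3 ≈ 1.3333)
U(c, b) = (-20 + 4*c²/3)² (U(c, b) = (-4*5 + (4*c/3)*c)² = (-20 + 4*c²/3)²)
U(21, -78) + 22380 = 16*(-15 + 21²)²/9 + 22380 = 16*(-15 + 441)²/9 + 22380 = (16/9)*426² + 22380 = (16/9)*181476 + 22380 = 322624 + 22380 = 345004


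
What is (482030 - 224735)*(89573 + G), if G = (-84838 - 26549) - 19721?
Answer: -10686747825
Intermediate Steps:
G = -131108 (G = -111387 - 19721 = -131108)
(482030 - 224735)*(89573 + G) = (482030 - 224735)*(89573 - 131108) = 257295*(-41535) = -10686747825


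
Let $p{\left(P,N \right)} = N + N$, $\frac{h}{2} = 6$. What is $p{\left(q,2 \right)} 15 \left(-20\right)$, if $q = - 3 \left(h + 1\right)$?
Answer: $-1200$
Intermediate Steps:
$h = 12$ ($h = 2 \cdot 6 = 12$)
$q = -39$ ($q = - 3 \left(12 + 1\right) = \left(-3\right) 13 = -39$)
$p{\left(P,N \right)} = 2 N$
$p{\left(q,2 \right)} 15 \left(-20\right) = 2 \cdot 2 \cdot 15 \left(-20\right) = 4 \cdot 15 \left(-20\right) = 60 \left(-20\right) = -1200$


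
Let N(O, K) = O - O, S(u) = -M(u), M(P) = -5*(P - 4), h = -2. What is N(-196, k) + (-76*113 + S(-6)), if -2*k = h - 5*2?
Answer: -8638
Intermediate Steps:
M(P) = 20 - 5*P (M(P) = -5*(-4 + P) = 20 - 5*P)
S(u) = -20 + 5*u (S(u) = -(20 - 5*u) = -20 + 5*u)
k = 6 (k = -(-2 - 5*2)/2 = -(-2 - 10)/2 = -½*(-12) = 6)
N(O, K) = 0
N(-196, k) + (-76*113 + S(-6)) = 0 + (-76*113 + (-20 + 5*(-6))) = 0 + (-8588 + (-20 - 30)) = 0 + (-8588 - 50) = 0 - 8638 = -8638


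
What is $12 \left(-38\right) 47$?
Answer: $-21432$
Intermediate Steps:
$12 \left(-38\right) 47 = \left(-456\right) 47 = -21432$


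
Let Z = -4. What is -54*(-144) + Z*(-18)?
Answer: 7848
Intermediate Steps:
-54*(-144) + Z*(-18) = -54*(-144) - 4*(-18) = 7776 + 72 = 7848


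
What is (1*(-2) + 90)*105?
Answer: 9240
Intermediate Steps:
(1*(-2) + 90)*105 = (-2 + 90)*105 = 88*105 = 9240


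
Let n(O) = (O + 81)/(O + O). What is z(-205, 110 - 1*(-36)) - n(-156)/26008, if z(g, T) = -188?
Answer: -508508441/2704832 ≈ -188.00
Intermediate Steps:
n(O) = (81 + O)/(2*O) (n(O) = (81 + O)/((2*O)) = (81 + O)*(1/(2*O)) = (81 + O)/(2*O))
z(-205, 110 - 1*(-36)) - n(-156)/26008 = -188 - (1/2)*(81 - 156)/(-156)/26008 = -188 - (1/2)*(-1/156)*(-75)/26008 = -188 - 25/(104*26008) = -188 - 1*25/2704832 = -188 - 25/2704832 = -508508441/2704832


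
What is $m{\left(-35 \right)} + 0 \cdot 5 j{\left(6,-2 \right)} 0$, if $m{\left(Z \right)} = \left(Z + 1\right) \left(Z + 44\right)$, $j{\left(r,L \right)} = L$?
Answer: $-306$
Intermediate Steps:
$m{\left(Z \right)} = \left(1 + Z\right) \left(44 + Z\right)$
$m{\left(-35 \right)} + 0 \cdot 5 j{\left(6,-2 \right)} 0 = \left(44 + \left(-35\right)^{2} + 45 \left(-35\right)\right) + 0 \cdot 5 \left(-2\right) 0 = \left(44 + 1225 - 1575\right) + 0 \left(-2\right) 0 = -306 + 0 \cdot 0 = -306 + 0 = -306$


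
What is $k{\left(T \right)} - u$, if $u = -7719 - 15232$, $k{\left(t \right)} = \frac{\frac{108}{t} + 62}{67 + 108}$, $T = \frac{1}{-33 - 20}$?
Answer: $\frac{4010763}{175} \approx 22919.0$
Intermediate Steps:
$T = - \frac{1}{53}$ ($T = \frac{1}{-53} = - \frac{1}{53} \approx -0.018868$)
$k{\left(t \right)} = \frac{62}{175} + \frac{108}{175 t}$ ($k{\left(t \right)} = \frac{62 + \frac{108}{t}}{175} = \left(62 + \frac{108}{t}\right) \frac{1}{175} = \frac{62}{175} + \frac{108}{175 t}$)
$u = -22951$
$k{\left(T \right)} - u = \frac{2 \left(54 + 31 \left(- \frac{1}{53}\right)\right)}{175 \left(- \frac{1}{53}\right)} - -22951 = \frac{2}{175} \left(-53\right) \left(54 - \frac{31}{53}\right) + 22951 = \frac{2}{175} \left(-53\right) \frac{2831}{53} + 22951 = - \frac{5662}{175} + 22951 = \frac{4010763}{175}$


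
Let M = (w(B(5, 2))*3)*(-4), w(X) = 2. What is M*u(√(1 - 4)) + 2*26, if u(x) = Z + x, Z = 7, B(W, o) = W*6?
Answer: -116 - 24*I*√3 ≈ -116.0 - 41.569*I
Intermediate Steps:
B(W, o) = 6*W
u(x) = 7 + x
M = -24 (M = (2*3)*(-4) = 6*(-4) = -24)
M*u(√(1 - 4)) + 2*26 = -24*(7 + √(1 - 4)) + 2*26 = -24*(7 + √(-3)) + 52 = -24*(7 + I*√3) + 52 = (-168 - 24*I*√3) + 52 = -116 - 24*I*√3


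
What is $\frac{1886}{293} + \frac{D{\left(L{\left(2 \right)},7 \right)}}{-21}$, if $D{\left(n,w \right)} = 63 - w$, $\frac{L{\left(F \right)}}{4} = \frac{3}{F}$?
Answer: $\frac{3314}{879} \approx 3.7702$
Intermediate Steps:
$L{\left(F \right)} = \frac{12}{F}$ ($L{\left(F \right)} = 4 \frac{3}{F} = \frac{12}{F}$)
$\frac{1886}{293} + \frac{D{\left(L{\left(2 \right)},7 \right)}}{-21} = \frac{1886}{293} + \frac{63 - 7}{-21} = 1886 \cdot \frac{1}{293} + \left(63 - 7\right) \left(- \frac{1}{21}\right) = \frac{1886}{293} + 56 \left(- \frac{1}{21}\right) = \frac{1886}{293} - \frac{8}{3} = \frac{3314}{879}$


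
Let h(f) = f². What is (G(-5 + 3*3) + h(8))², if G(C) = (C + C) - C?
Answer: 4624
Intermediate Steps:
G(C) = C (G(C) = 2*C - C = C)
(G(-5 + 3*3) + h(8))² = ((-5 + 3*3) + 8²)² = ((-5 + 9) + 64)² = (4 + 64)² = 68² = 4624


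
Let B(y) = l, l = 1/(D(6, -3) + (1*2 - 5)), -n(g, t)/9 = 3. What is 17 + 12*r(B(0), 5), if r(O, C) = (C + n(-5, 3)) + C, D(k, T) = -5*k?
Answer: -187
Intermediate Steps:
n(g, t) = -27 (n(g, t) = -9*3 = -27)
l = -1/33 (l = 1/(-5*6 + (1*2 - 5)) = 1/(-30 + (2 - 5)) = 1/(-30 - 3) = 1/(-33) = -1/33 ≈ -0.030303)
B(y) = -1/33
r(O, C) = -27 + 2*C (r(O, C) = (C - 27) + C = (-27 + C) + C = -27 + 2*C)
17 + 12*r(B(0), 5) = 17 + 12*(-27 + 2*5) = 17 + 12*(-27 + 10) = 17 + 12*(-17) = 17 - 204 = -187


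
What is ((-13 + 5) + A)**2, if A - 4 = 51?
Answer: 2209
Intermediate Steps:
A = 55 (A = 4 + 51 = 55)
((-13 + 5) + A)**2 = ((-13 + 5) + 55)**2 = (-8 + 55)**2 = 47**2 = 2209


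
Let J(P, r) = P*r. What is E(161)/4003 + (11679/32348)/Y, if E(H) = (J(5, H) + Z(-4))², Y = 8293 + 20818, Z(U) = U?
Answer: 604184562558465/3769555559884 ≈ 160.28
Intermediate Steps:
Y = 29111
E(H) = (-4 + 5*H)² (E(H) = (5*H - 4)² = (-4 + 5*H)²)
E(161)/4003 + (11679/32348)/Y = (-4 + 5*161)²/4003 + (11679/32348)/29111 = (-4 + 805)²*(1/4003) + (11679*(1/32348))*(1/29111) = 801²*(1/4003) + (11679/32348)*(1/29111) = 641601*(1/4003) + 11679/941682628 = 641601/4003 + 11679/941682628 = 604184562558465/3769555559884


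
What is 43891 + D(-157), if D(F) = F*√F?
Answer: 43891 - 157*I*√157 ≈ 43891.0 - 1967.2*I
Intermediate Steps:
D(F) = F^(3/2)
43891 + D(-157) = 43891 + (-157)^(3/2) = 43891 - 157*I*√157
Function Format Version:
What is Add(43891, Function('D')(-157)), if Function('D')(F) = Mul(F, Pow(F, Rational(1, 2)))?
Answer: Add(43891, Mul(-157, I, Pow(157, Rational(1, 2)))) ≈ Add(43891., Mul(-1967.2, I))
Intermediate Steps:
Function('D')(F) = Pow(F, Rational(3, 2))
Add(43891, Function('D')(-157)) = Add(43891, Pow(-157, Rational(3, 2))) = Add(43891, Mul(-157, I, Pow(157, Rational(1, 2))))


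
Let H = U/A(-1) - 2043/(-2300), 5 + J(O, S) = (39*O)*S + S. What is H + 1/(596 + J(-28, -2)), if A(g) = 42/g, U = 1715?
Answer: -764290133/19133700 ≈ -39.945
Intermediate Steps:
J(O, S) = -5 + S + 39*O*S (J(O, S) = -5 + ((39*O)*S + S) = -5 + (39*O*S + S) = -5 + (S + 39*O*S) = -5 + S + 39*O*S)
H = -275621/6900 (H = 1715/((42/(-1))) - 2043/(-2300) = 1715/((42*(-1))) - 2043*(-1/2300) = 1715/(-42) + 2043/2300 = 1715*(-1/42) + 2043/2300 = -245/6 + 2043/2300 = -275621/6900 ≈ -39.945)
H + 1/(596 + J(-28, -2)) = -275621/6900 + 1/(596 + (-5 - 2 + 39*(-28)*(-2))) = -275621/6900 + 1/(596 + (-5 - 2 + 2184)) = -275621/6900 + 1/(596 + 2177) = -275621/6900 + 1/2773 = -764290133/19133700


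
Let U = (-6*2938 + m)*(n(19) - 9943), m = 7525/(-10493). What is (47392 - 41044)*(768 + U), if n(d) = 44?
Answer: 1660552061087580/1499 ≈ 1.1078e+12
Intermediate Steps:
m = -1075/1499 (m = 7525*(-1/10493) = -1075/1499 ≈ -0.71714)
U = 261585499853/1499 (U = (-6*2938 - 1075/1499)*(44 - 9943) = (-17628 - 1075/1499)*(-9899) = -26425447/1499*(-9899) = 261585499853/1499 ≈ 1.7451e+8)
(47392 - 41044)*(768 + U) = (47392 - 41044)*(768 + 261585499853/1499) = 6348*(261586651085/1499) = 1660552061087580/1499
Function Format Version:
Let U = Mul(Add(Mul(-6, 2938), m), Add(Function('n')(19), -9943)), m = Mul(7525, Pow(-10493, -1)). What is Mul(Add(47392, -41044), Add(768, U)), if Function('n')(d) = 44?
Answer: Rational(1660552061087580, 1499) ≈ 1.1078e+12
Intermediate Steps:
m = Rational(-1075, 1499) (m = Mul(7525, Rational(-1, 10493)) = Rational(-1075, 1499) ≈ -0.71714)
U = Rational(261585499853, 1499) (U = Mul(Add(Mul(-6, 2938), Rational(-1075, 1499)), Add(44, -9943)) = Mul(Add(-17628, Rational(-1075, 1499)), -9899) = Mul(Rational(-26425447, 1499), -9899) = Rational(261585499853, 1499) ≈ 1.7451e+8)
Mul(Add(47392, -41044), Add(768, U)) = Mul(Add(47392, -41044), Add(768, Rational(261585499853, 1499))) = Mul(6348, Rational(261586651085, 1499)) = Rational(1660552061087580, 1499)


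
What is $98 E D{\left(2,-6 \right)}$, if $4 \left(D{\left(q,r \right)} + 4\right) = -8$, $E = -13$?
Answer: $7644$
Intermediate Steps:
$D{\left(q,r \right)} = -6$ ($D{\left(q,r \right)} = -4 + \frac{1}{4} \left(-8\right) = -4 - 2 = -6$)
$98 E D{\left(2,-6 \right)} = 98 \left(-13\right) \left(-6\right) = \left(-1274\right) \left(-6\right) = 7644$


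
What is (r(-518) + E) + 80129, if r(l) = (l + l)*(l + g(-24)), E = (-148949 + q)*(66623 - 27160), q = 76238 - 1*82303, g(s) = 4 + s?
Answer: -6116679985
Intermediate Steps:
q = -6065 (q = 76238 - 82303 = -6065)
E = -6117317482 (E = (-148949 - 6065)*(66623 - 27160) = -155014*39463 = -6117317482)
r(l) = 2*l*(-20 + l) (r(l) = (l + l)*(l + (4 - 24)) = (2*l)*(l - 20) = (2*l)*(-20 + l) = 2*l*(-20 + l))
(r(-518) + E) + 80129 = (2*(-518)*(-20 - 518) - 6117317482) + 80129 = (2*(-518)*(-538) - 6117317482) + 80129 = (557368 - 6117317482) + 80129 = -6116760114 + 80129 = -6116679985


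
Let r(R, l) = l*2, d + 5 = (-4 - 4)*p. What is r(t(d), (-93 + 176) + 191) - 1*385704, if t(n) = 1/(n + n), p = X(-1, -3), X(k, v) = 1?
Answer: -385156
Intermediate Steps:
p = 1
d = -13 (d = -5 + (-4 - 4)*1 = -5 - 8*1 = -5 - 8 = -13)
t(n) = 1/(2*n)
r(R, l) = 2*l
r(t(d), (-93 + 176) + 191) - 1*385704 = 2*((-93 + 176) + 191) - 1*385704 = 2*(83 + 191) - 385704 = 2*274 - 385704 = 548 - 385704 = -385156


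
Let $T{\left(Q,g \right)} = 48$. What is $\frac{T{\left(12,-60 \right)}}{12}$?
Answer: $4$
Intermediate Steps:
$\frac{T{\left(12,-60 \right)}}{12} = \frac{1}{12} \cdot 48 = 4$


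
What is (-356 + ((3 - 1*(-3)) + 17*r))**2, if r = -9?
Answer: 253009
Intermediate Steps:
(-356 + ((3 - 1*(-3)) + 17*r))**2 = (-356 + ((3 - 1*(-3)) + 17*(-9)))**2 = (-356 + ((3 + 3) - 153))**2 = (-356 + (6 - 153))**2 = (-356 - 147)**2 = (-503)**2 = 253009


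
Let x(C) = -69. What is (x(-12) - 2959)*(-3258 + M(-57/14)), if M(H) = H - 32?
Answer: 69821138/7 ≈ 9.9744e+6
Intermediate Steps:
M(H) = -32 + H
(x(-12) - 2959)*(-3258 + M(-57/14)) = (-69 - 2959)*(-3258 + (-32 - 57/14)) = -3028*(-3258 + (-32 - 57*1/14)) = -3028*(-3258 + (-32 - 57/14)) = -3028*(-3258 - 505/14) = -3028*(-46117/14) = 69821138/7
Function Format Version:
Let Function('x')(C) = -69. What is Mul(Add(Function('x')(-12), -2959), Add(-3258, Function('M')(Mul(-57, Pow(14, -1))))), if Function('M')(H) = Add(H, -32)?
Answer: Rational(69821138, 7) ≈ 9.9744e+6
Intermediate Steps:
Function('M')(H) = Add(-32, H)
Mul(Add(Function('x')(-12), -2959), Add(-3258, Function('M')(Mul(-57, Pow(14, -1))))) = Mul(Add(-69, -2959), Add(-3258, Add(-32, Mul(-57, Pow(14, -1))))) = Mul(-3028, Add(-3258, Add(-32, Mul(-57, Rational(1, 14))))) = Mul(-3028, Add(-3258, Add(-32, Rational(-57, 14)))) = Mul(-3028, Add(-3258, Rational(-505, 14))) = Mul(-3028, Rational(-46117, 14)) = Rational(69821138, 7)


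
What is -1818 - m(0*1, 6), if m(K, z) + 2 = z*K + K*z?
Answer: -1816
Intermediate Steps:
m(K, z) = -2 + 2*K*z (m(K, z) = -2 + (z*K + K*z) = -2 + (K*z + K*z) = -2 + 2*K*z)
-1818 - m(0*1, 6) = -1818 - (-2 + 2*(0*1)*6) = -1818 - (-2 + 2*0*6) = -1818 - (-2 + 0) = -1818 - 1*(-2) = -1818 + 2 = -1816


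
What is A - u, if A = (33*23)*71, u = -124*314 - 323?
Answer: 93148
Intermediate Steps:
u = -39259 (u = -38936 - 323 = -39259)
A = 53889 (A = 759*71 = 53889)
A - u = 53889 - 1*(-39259) = 53889 + 39259 = 93148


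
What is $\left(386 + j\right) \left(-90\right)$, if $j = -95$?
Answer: $-26190$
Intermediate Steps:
$\left(386 + j\right) \left(-90\right) = \left(386 - 95\right) \left(-90\right) = 291 \left(-90\right) = -26190$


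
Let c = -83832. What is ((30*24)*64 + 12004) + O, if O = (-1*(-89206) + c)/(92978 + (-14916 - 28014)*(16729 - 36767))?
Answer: 24985538846043/430162159 ≈ 58084.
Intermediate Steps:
O = 2687/430162159 (O = (-1*(-89206) - 83832)/(92978 + (-14916 - 28014)*(16729 - 36767)) = (89206 - 83832)/(92978 - 42930*(-20038)) = 5374/(92978 + 860231340) = 5374/860324318 = 5374*(1/860324318) = 2687/430162159 ≈ 6.2465e-6)
((30*24)*64 + 12004) + O = ((30*24)*64 + 12004) + 2687/430162159 = (720*64 + 12004) + 2687/430162159 = (46080 + 12004) + 2687/430162159 = 58084 + 2687/430162159 = 24985538846043/430162159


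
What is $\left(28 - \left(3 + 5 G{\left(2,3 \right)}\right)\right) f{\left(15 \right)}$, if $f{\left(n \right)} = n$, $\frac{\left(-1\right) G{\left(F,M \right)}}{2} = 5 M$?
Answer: $2625$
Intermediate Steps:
$G{\left(F,M \right)} = - 10 M$ ($G{\left(F,M \right)} = - 2 \cdot 5 M = - 10 M$)
$\left(28 - \left(3 + 5 G{\left(2,3 \right)}\right)\right) f{\left(15 \right)} = \left(28 - \left(3 + 5 \left(\left(-10\right) 3\right)\right)\right) 15 = \left(28 - -147\right) 15 = \left(28 + \left(150 - 3\right)\right) 15 = \left(28 + 147\right) 15 = 175 \cdot 15 = 2625$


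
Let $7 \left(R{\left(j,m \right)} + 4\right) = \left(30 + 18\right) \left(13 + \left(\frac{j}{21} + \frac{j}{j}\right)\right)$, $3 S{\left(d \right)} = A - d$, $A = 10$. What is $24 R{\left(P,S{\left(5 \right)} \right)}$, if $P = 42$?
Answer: $\frac{17760}{7} \approx 2537.1$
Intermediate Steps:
$S{\left(d \right)} = \frac{10}{3} - \frac{d}{3}$ ($S{\left(d \right)} = \frac{10 - d}{3} = \frac{10}{3} - \frac{d}{3}$)
$R{\left(j,m \right)} = 92 + \frac{16 j}{49}$ ($R{\left(j,m \right)} = -4 + \frac{\left(30 + 18\right) \left(13 + \left(\frac{j}{21} + \frac{j}{j}\right)\right)}{7} = -4 + \frac{48 \left(13 + \left(j \frac{1}{21} + 1\right)\right)}{7} = -4 + \frac{48 \left(13 + \left(\frac{j}{21} + 1\right)\right)}{7} = -4 + \frac{48 \left(13 + \left(1 + \frac{j}{21}\right)\right)}{7} = -4 + \frac{48 \left(14 + \frac{j}{21}\right)}{7} = -4 + \frac{672 + \frac{16 j}{7}}{7} = -4 + \left(96 + \frac{16 j}{49}\right) = 92 + \frac{16 j}{49}$)
$24 R{\left(P,S{\left(5 \right)} \right)} = 24 \left(92 + \frac{16}{49} \cdot 42\right) = 24 \left(92 + \frac{96}{7}\right) = 24 \cdot \frac{740}{7} = \frac{17760}{7}$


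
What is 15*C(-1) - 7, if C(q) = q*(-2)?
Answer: 23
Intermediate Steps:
C(q) = -2*q
15*C(-1) - 7 = 15*(-2*(-1)) - 7 = 15*2 - 7 = 30 - 7 = 23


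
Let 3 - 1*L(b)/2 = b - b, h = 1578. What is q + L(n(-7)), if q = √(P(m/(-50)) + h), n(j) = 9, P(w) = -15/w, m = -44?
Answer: 6 + √755502/22 ≈ 45.509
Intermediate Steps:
L(b) = 6 (L(b) = 6 - 2*(b - b) = 6 - 2*0 = 6 + 0 = 6)
q = √755502/22 (q = √(-15/((-44/(-50))) + 1578) = √(-15/((-44*(-1/50))) + 1578) = √(-15/22/25 + 1578) = √(-15*25/22 + 1578) = √(-375/22 + 1578) = √(34341/22) = √755502/22 ≈ 39.509)
q + L(n(-7)) = √755502/22 + 6 = 6 + √755502/22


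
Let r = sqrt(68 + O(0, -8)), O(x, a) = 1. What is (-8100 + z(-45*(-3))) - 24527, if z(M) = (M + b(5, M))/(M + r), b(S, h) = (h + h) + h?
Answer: -49358576/1513 - 45*sqrt(69)/1513 ≈ -32623.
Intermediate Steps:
b(S, h) = 3*h (b(S, h) = 2*h + h = 3*h)
r = sqrt(69) (r = sqrt(68 + 1) = sqrt(69) ≈ 8.3066)
z(M) = 4*M/(M + sqrt(69)) (z(M) = (M + 3*M)/(M + sqrt(69)) = (4*M)/(M + sqrt(69)) = 4*M/(M + sqrt(69)))
(-8100 + z(-45*(-3))) - 24527 = (-8100 + 4*(-45*(-3))/(-45*(-3) + sqrt(69))) - 24527 = (-8100 + 4*135/(135 + sqrt(69))) - 24527 = (-8100 + 540/(135 + sqrt(69))) - 24527 = -32627 + 540/(135 + sqrt(69))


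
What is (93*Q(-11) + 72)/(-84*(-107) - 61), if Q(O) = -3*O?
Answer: 3141/8927 ≈ 0.35185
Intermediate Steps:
(93*Q(-11) + 72)/(-84*(-107) - 61) = (93*(-3*(-11)) + 72)/(-84*(-107) - 61) = (93*33 + 72)/(8988 - 61) = (3069 + 72)/8927 = 3141*(1/8927) = 3141/8927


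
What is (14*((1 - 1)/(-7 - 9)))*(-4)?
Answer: 0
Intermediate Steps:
(14*((1 - 1)/(-7 - 9)))*(-4) = (14*(0/(-16)))*(-4) = (14*(0*(-1/16)))*(-4) = (14*0)*(-4) = 0*(-4) = 0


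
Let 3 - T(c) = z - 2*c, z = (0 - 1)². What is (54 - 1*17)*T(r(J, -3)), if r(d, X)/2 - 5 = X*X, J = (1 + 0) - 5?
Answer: 2146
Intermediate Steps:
z = 1 (z = (-1)² = 1)
J = -4 (J = 1 - 5 = -4)
r(d, X) = 10 + 2*X² (r(d, X) = 10 + 2*(X*X) = 10 + 2*X²)
T(c) = 2 + 2*c (T(c) = 3 - (1 - 2*c) = 3 + (-1 + 2*c) = 2 + 2*c)
(54 - 1*17)*T(r(J, -3)) = (54 - 1*17)*(2 + 2*(10 + 2*(-3)²)) = (54 - 17)*(2 + 2*(10 + 2*9)) = 37*(2 + 2*(10 + 18)) = 37*(2 + 2*28) = 37*(2 + 56) = 37*58 = 2146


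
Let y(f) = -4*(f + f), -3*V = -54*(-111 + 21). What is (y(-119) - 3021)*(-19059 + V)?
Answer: 42784851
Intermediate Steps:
V = -1620 (V = -(-18)*(-111 + 21) = -(-18)*(-90) = -1/3*4860 = -1620)
y(f) = -8*f
(y(-119) - 3021)*(-19059 + V) = (-8*(-119) - 3021)*(-19059 - 1620) = (952 - 3021)*(-20679) = -2069*(-20679) = 42784851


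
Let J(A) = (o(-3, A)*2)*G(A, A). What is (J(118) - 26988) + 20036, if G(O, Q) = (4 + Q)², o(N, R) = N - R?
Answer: -3608880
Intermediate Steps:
J(A) = (4 + A)²*(-6 - 2*A) (J(A) = ((-3 - A)*2)*(4 + A)² = (-6 - 2*A)*(4 + A)² = (4 + A)²*(-6 - 2*A))
(J(118) - 26988) + 20036 = (2*(4 + 118)²*(-3 - 1*118) - 26988) + 20036 = (2*122²*(-3 - 118) - 26988) + 20036 = (2*14884*(-121) - 26988) + 20036 = (-3601928 - 26988) + 20036 = -3628916 + 20036 = -3608880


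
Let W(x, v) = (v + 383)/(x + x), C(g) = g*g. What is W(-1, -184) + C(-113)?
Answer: 25339/2 ≈ 12670.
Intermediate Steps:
C(g) = g**2
W(x, v) = (383 + v)/(2*x) (W(x, v) = (383 + v)/((2*x)) = (383 + v)*(1/(2*x)) = (383 + v)/(2*x))
W(-1, -184) + C(-113) = (1/2)*(383 - 184)/(-1) + (-113)**2 = (1/2)*(-1)*199 + 12769 = -199/2 + 12769 = 25339/2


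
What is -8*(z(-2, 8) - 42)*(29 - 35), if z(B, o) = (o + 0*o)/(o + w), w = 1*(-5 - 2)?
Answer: -1632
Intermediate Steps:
w = -7 (w = 1*(-7) = -7)
z(B, o) = o/(-7 + o) (z(B, o) = (o + 0*o)/(o - 7) = (o + 0)/(-7 + o) = o/(-7 + o))
-8*(z(-2, 8) - 42)*(29 - 35) = -8*(8/(-7 + 8) - 42)*(29 - 35) = -8*(8/1 - 42)*(-6) = -8*(8*1 - 42)*(-6) = -8*(8 - 42)*(-6) = -(-272)*(-6) = -8*204 = -1632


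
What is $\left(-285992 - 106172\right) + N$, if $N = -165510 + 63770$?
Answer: $-493904$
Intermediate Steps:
$N = -101740$
$\left(-285992 - 106172\right) + N = \left(-285992 - 106172\right) - 101740 = -392164 - 101740 = -493904$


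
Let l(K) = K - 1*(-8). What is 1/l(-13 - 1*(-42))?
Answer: 1/37 ≈ 0.027027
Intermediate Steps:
l(K) = 8 + K (l(K) = K + 8 = 8 + K)
1/l(-13 - 1*(-42)) = 1/(8 + (-13 - 1*(-42))) = 1/(8 + (-13 + 42)) = 1/(8 + 29) = 1/37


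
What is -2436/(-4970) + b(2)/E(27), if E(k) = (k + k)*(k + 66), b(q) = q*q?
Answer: 437624/891405 ≈ 0.49094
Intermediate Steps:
b(q) = q²
E(k) = 2*k*(66 + k) (E(k) = (2*k)*(66 + k) = 2*k*(66 + k))
-2436/(-4970) + b(2)/E(27) = -2436/(-4970) + 2²/((2*27*(66 + 27))) = -2436*(-1/4970) + 4/((2*27*93)) = 174/355 + 4/5022 = 174/355 + 4*(1/5022) = 174/355 + 2/2511 = 437624/891405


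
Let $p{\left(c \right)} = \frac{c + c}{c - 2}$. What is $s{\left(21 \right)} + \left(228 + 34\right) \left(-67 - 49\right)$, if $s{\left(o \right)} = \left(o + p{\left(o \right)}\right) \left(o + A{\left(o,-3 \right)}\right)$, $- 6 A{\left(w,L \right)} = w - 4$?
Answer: $- \frac{1138873}{38} \approx -29970.0$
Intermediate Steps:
$A{\left(w,L \right)} = \frac{2}{3} - \frac{w}{6}$ ($A{\left(w,L \right)} = - \frac{w - 4}{6} = - \frac{-4 + w}{6} = \frac{2}{3} - \frac{w}{6}$)
$p{\left(c \right)} = \frac{2 c}{-2 + c}$
$s{\left(o \right)} = \left(\frac{2}{3} + \frac{5 o}{6}\right) \left(o + \frac{2 o}{-2 + o}\right)$ ($s{\left(o \right)} = \left(o + \frac{2 o}{-2 + o}\right) \left(o - \left(- \frac{2}{3} + \frac{o}{6}\right)\right) = \left(o + \frac{2 o}{-2 + o}\right) \left(\frac{2}{3} + \frac{5 o}{6}\right) = \left(\frac{2}{3} + \frac{5 o}{6}\right) \left(o + \frac{2 o}{-2 + o}\right)$)
$s{\left(21 \right)} + \left(228 + 34\right) \left(-67 - 49\right) = \frac{21^{2} \left(4 + 5 \cdot 21\right)}{6 \left(-2 + 21\right)} + \left(228 + 34\right) \left(-67 - 49\right) = \frac{1}{6} \cdot 441 \cdot \frac{1}{19} \left(4 + 105\right) + 262 \left(-116\right) = \frac{1}{6} \cdot 441 \cdot \frac{1}{19} \cdot 109 - 30392 = \frac{16023}{38} - 30392 = - \frac{1138873}{38}$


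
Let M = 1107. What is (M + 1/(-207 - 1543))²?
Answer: 3752933688001/3062500 ≈ 1.2254e+6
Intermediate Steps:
(M + 1/(-207 - 1543))² = (1107 + 1/(-207 - 1543))² = (1107 + 1/(-1750))² = (1107 - 1/1750)² = (1937249/1750)² = 3752933688001/3062500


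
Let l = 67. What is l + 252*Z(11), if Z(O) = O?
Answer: 2839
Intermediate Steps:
l + 252*Z(11) = 67 + 252*11 = 67 + 2772 = 2839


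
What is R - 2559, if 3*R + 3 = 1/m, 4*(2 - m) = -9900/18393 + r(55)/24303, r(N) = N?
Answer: -3255804502916/1271876239 ≈ -2559.8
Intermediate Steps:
m = 1271876239/596006772 (m = 2 - (-9900/18393 + 55/24303)/4 = 2 - (-9900*1/18393 + 55*(1/24303))/4 = 2 - (-3300/6131 + 55/24303)/4 = 2 - 1/4*(-79862695/149001693) = 2 + 79862695/596006772 = 1271876239/596006772 ≈ 2.1340)
R = -1073207315/1271876239 (R = -1 + 1/(3*(1271876239/596006772)) = -1 + (1/3)*(596006772/1271876239) = -1 + 198668924/1271876239 = -1073207315/1271876239 ≈ -0.84380)
R - 2559 = -1073207315/1271876239 - 2559 = -3255804502916/1271876239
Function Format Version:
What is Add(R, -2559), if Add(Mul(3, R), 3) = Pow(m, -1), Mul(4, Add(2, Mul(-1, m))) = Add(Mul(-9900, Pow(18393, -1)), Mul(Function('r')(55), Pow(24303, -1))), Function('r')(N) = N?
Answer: Rational(-3255804502916, 1271876239) ≈ -2559.8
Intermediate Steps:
m = Rational(1271876239, 596006772) (m = Add(2, Mul(Rational(-1, 4), Add(Mul(-9900, Pow(18393, -1)), Mul(55, Pow(24303, -1))))) = Add(2, Mul(Rational(-1, 4), Add(Mul(-9900, Rational(1, 18393)), Mul(55, Rational(1, 24303))))) = Add(2, Mul(Rational(-1, 4), Add(Rational(-3300, 6131), Rational(55, 24303)))) = Add(2, Mul(Rational(-1, 4), Rational(-79862695, 149001693))) = Add(2, Rational(79862695, 596006772)) = Rational(1271876239, 596006772) ≈ 2.1340)
R = Rational(-1073207315, 1271876239) (R = Add(-1, Mul(Rational(1, 3), Pow(Rational(1271876239, 596006772), -1))) = Add(-1, Mul(Rational(1, 3), Rational(596006772, 1271876239))) = Add(-1, Rational(198668924, 1271876239)) = Rational(-1073207315, 1271876239) ≈ -0.84380)
Add(R, -2559) = Add(Rational(-1073207315, 1271876239), -2559) = Rational(-3255804502916, 1271876239)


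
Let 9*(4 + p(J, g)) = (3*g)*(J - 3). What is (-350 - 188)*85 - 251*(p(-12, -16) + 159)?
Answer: -104715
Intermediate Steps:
p(J, g) = -4 + g*(-3 + J)/3 (p(J, g) = -4 + ((3*g)*(J - 3))/9 = -4 + ((3*g)*(-3 + J))/9 = -4 + (3*g*(-3 + J))/9 = -4 + g*(-3 + J)/3)
(-350 - 188)*85 - 251*(p(-12, -16) + 159) = (-350 - 188)*85 - 251*((-4 - 1*(-16) + (⅓)*(-12)*(-16)) + 159) = -538*85 - 251*((-4 + 16 + 64) + 159) = -45730 - 251*(76 + 159) = -45730 - 251*235 = -45730 - 1*58985 = -45730 - 58985 = -104715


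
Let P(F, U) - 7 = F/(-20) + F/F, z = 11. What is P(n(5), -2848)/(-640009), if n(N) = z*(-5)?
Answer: -43/2560036 ≈ -1.6797e-5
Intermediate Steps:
n(N) = -55 (n(N) = 11*(-5) = -55)
P(F, U) = 8 - F/20 (P(F, U) = 7 + (F/(-20) + F/F) = 7 + (F*(-1/20) + 1) = 7 + (-F/20 + 1) = 7 + (1 - F/20) = 8 - F/20)
P(n(5), -2848)/(-640009) = (8 - 1/20*(-55))/(-640009) = (8 + 11/4)*(-1/640009) = (43/4)*(-1/640009) = -43/2560036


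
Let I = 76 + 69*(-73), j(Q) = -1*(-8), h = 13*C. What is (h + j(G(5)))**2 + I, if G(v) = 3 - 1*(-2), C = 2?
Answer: -3805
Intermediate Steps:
G(v) = 5 (G(v) = 3 + 2 = 5)
h = 26 (h = 13*2 = 26)
j(Q) = 8
I = -4961 (I = 76 - 5037 = -4961)
(h + j(G(5)))**2 + I = (26 + 8)**2 - 4961 = 34**2 - 4961 = 1156 - 4961 = -3805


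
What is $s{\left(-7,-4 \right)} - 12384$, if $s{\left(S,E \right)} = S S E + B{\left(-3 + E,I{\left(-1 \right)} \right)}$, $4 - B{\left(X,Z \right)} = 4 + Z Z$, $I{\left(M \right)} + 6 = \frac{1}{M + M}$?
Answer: $- \frac{50489}{4} \approx -12622.0$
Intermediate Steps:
$I{\left(M \right)} = -6 + \frac{1}{2 M}$ ($I{\left(M \right)} = -6 + \frac{1}{M + M} = -6 + \frac{1}{2 M}$)
$B{\left(X,Z \right)} = - Z^{2}$ ($B{\left(X,Z \right)} = 4 - \left(4 + Z Z\right) = 4 - \left(4 + Z^{2}\right) = - Z^{2}$)
$s{\left(S,E \right)} = - \frac{169}{4} + E S^{2}$ ($s{\left(S,E \right)} = S S E - \left(-6 + \frac{1}{2 \left(-1\right)}\right)^{2} = S^{2} E - \left(-6 + \frac{1}{2} \left(-1\right)\right)^{2} = E S^{2} - \left(-6 - \frac{1}{2}\right)^{2} = E S^{2} - \left(- \frac{13}{2}\right)^{2} = E S^{2} - \frac{169}{4} = - \frac{169}{4} + E S^{2}$)
$s{\left(-7,-4 \right)} - 12384 = \left(- \frac{169}{4} - 4 \left(-7\right)^{2}\right) - 12384 = \left(- \frac{169}{4} - 196\right) - 12384 = - \frac{953}{4} - 12384 = - \frac{50489}{4}$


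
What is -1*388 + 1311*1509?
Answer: 1977911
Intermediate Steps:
-1*388 + 1311*1509 = -388 + 1978299 = 1977911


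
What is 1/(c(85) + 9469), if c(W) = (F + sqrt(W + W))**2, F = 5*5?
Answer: 1283/13115587 - 25*sqrt(170)/52462348 ≈ 9.1609e-5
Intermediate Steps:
F = 25
c(W) = (25 + sqrt(2)*sqrt(W))**2 (c(W) = (25 + sqrt(W + W))**2 = (25 + sqrt(2*W))**2 = (25 + sqrt(2)*sqrt(W))**2)
1/(c(85) + 9469) = 1/((25 + sqrt(2)*sqrt(85))**2 + 9469) = 1/((25 + sqrt(170))**2 + 9469) = 1/(9469 + (25 + sqrt(170))**2)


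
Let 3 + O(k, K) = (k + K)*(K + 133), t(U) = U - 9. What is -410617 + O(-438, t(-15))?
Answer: -460978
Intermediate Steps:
t(U) = -9 + U
O(k, K) = -3 + (133 + K)*(K + k) (O(k, K) = -3 + (k + K)*(K + 133) = -3 + (K + k)*(133 + K) = -3 + (133 + K)*(K + k))
-410617 + O(-438, t(-15)) = -410617 + (-3 + (-9 - 15)² + 133*(-9 - 15) + 133*(-438) + (-9 - 15)*(-438)) = -410617 + (-3 + (-24)² + 133*(-24) - 58254 - 24*(-438)) = -410617 + (-3 + 576 - 3192 - 58254 + 10512) = -410617 - 50361 = -460978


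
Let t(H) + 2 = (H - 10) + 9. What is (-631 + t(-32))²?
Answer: 443556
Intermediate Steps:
t(H) = -3 + H (t(H) = -2 + ((H - 10) + 9) = -2 + ((-10 + H) + 9) = -2 + (-1 + H) = -3 + H)
(-631 + t(-32))² = (-631 + (-3 - 32))² = (-631 - 35)² = (-666)² = 443556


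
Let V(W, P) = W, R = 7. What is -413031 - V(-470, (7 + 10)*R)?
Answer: -412561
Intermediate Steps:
-413031 - V(-470, (7 + 10)*R) = -413031 - 1*(-470) = -413031 + 470 = -412561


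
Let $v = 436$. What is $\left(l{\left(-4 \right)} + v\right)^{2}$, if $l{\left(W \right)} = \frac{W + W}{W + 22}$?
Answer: $\frac{15366400}{81} \approx 1.8971 \cdot 10^{5}$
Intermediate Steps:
$l{\left(W \right)} = \frac{2 W}{22 + W}$
$\left(l{\left(-4 \right)} + v\right)^{2} = \left(2 \left(-4\right) \frac{1}{22 - 4} + 436\right)^{2} = \left(2 \left(-4\right) \frac{1}{18} + 436\right)^{2} = \left(- \frac{4}{9} + 436\right)^{2} = \left(\frac{3920}{9}\right)^{2} = \frac{15366400}{81}$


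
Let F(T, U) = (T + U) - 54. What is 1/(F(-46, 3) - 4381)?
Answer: -1/4478 ≈ -0.00022331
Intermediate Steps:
F(T, U) = -54 + T + U
1/(F(-46, 3) - 4381) = 1/((-54 - 46 + 3) - 4381) = 1/(-97 - 4381) = 1/(-4478) = -1/4478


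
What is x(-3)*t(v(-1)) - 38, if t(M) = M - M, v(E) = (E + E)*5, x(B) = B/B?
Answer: -38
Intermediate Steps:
x(B) = 1
v(E) = 10*E (v(E) = (2*E)*5 = 10*E)
t(M) = 0
x(-3)*t(v(-1)) - 38 = 1*0 - 38 = 0 - 38 = -38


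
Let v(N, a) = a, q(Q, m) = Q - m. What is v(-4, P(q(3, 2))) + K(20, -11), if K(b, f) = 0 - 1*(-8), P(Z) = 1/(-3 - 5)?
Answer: 63/8 ≈ 7.8750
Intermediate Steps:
P(Z) = -1/8 (P(Z) = 1/(-8) = -1/8)
K(b, f) = 8 (K(b, f) = 0 + 8 = 8)
v(-4, P(q(3, 2))) + K(20, -11) = -1/8 + 8 = 63/8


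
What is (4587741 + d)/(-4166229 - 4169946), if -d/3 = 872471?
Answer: -656776/2778725 ≈ -0.23636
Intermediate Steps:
d = -2617413 (d = -3*872471 = -2617413)
(4587741 + d)/(-4166229 - 4169946) = (4587741 - 2617413)/(-4166229 - 4169946) = 1970328/(-8336175) = 1970328*(-1/8336175) = -656776/2778725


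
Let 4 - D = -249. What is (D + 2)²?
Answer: 65025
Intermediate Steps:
D = 253 (D = 4 - 1*(-249) = 4 + 249 = 253)
(D + 2)² = (253 + 2)² = 255² = 65025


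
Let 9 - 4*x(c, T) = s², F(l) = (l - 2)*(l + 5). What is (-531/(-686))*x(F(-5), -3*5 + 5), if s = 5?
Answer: -1062/343 ≈ -3.0962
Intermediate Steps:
F(l) = (-2 + l)*(5 + l)
x(c, T) = -4 (x(c, T) = 9/4 - ¼*5² = 9/4 - ¼*25 = 9/4 - 25/4 = -4)
(-531/(-686))*x(F(-5), -3*5 + 5) = -531/(-686)*(-4) = -531*(-1/686)*(-4) = (531/686)*(-4) = -1062/343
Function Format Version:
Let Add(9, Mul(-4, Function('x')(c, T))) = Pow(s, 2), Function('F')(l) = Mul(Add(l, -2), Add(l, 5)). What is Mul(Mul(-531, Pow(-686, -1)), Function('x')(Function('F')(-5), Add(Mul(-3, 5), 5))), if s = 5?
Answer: Rational(-1062, 343) ≈ -3.0962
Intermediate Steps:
Function('F')(l) = Mul(Add(-2, l), Add(5, l))
Function('x')(c, T) = -4 (Function('x')(c, T) = Add(Rational(9, 4), Mul(Rational(-1, 4), Pow(5, 2))) = Add(Rational(9, 4), Mul(Rational(-1, 4), 25)) = Add(Rational(9, 4), Rational(-25, 4)) = -4)
Mul(Mul(-531, Pow(-686, -1)), Function('x')(Function('F')(-5), Add(Mul(-3, 5), 5))) = Mul(Mul(-531, Pow(-686, -1)), -4) = Mul(Mul(-531, Rational(-1, 686)), -4) = Mul(Rational(531, 686), -4) = Rational(-1062, 343)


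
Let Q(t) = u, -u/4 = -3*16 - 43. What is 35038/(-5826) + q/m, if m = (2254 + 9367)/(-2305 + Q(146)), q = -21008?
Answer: 118578437765/33851973 ≈ 3502.9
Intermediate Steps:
u = 364 (u = -4*(-3*16 - 43) = -4*(-48 - 43) = -4*(-91) = 364)
Q(t) = 364
m = -11621/1941 (m = (2254 + 9367)/(-2305 + 364) = 11621/(-1941) = 11621*(-1/1941) = -11621/1941 ≈ -5.9871)
35038/(-5826) + q/m = 35038/(-5826) - 21008/(-11621/1941) = 35038*(-1/5826) - 21008*(-1941/11621) = -17519/2913 + 40776528/11621 = 118578437765/33851973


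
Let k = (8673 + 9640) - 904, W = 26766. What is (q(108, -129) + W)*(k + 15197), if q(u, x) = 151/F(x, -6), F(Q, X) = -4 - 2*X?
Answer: 3493390537/4 ≈ 8.7335e+8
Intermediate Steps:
q(u, x) = 151/8 (q(u, x) = 151/(-4 - 2*(-6)) = 151/(-4 + 12) = 151/8)
k = 17409 (k = 18313 - 904 = 17409)
(q(108, -129) + W)*(k + 15197) = (151/8 + 26766)*(17409 + 15197) = (214279/8)*32606 = 3493390537/4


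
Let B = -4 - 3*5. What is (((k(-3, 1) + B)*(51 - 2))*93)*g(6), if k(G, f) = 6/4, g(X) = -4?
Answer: 318990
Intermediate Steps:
k(G, f) = 3/2 (k(G, f) = 6*(1/4) = 3/2)
B = -19 (B = -4 - 15 = -19)
(((k(-3, 1) + B)*(51 - 2))*93)*g(6) = (((3/2 - 19)*(51 - 2))*93)*(-4) = (-35/2*49*93)*(-4) = -1715/2*93*(-4) = -159495/2*(-4) = 318990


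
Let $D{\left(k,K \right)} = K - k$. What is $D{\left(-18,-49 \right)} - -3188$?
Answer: $3157$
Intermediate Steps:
$D{\left(-18,-49 \right)} - -3188 = \left(-49 - -18\right) - -3188 = \left(-49 + 18\right) + 3188 = -31 + 3188 = 3157$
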